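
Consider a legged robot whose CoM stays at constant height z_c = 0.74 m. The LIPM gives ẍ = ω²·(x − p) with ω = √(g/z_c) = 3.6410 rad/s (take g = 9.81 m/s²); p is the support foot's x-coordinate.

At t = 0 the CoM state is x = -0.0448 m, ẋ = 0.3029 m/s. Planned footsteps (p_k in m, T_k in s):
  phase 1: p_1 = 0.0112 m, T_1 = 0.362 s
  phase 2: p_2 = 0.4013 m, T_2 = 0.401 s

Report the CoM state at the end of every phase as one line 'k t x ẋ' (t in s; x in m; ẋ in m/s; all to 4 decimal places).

phase 1: p=0.0112, T=0.362, ωT=1.318042, cosh=2.001879, sinh=1.734220; start (x,ẋ)=(-0.044800, 0.302900) → end (x,ẋ)=(0.043367, 0.252769)
phase 2: p=0.4013, T=0.401, ωT=1.460041, cosh=2.269181, sinh=2.036955; start (x,ẋ)=(0.043367, 0.252769) → end (x,ẋ)=(-0.269504, -2.081051)

1 0.3620 0.0434 0.2528
2 0.7630 -0.2695 -2.0811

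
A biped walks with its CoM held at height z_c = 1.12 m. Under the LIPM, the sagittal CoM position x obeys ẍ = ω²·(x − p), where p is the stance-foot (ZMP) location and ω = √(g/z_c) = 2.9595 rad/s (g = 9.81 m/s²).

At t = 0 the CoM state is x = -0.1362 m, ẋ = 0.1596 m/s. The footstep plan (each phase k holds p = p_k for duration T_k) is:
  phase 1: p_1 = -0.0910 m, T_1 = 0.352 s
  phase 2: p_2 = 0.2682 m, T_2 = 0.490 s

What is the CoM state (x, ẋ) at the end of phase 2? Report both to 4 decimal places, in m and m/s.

phase 1: p=-0.0910, T=0.352, ωT=1.041744, cosh=1.593497, sinh=1.240658; start (x,ẋ)=(-0.136200, 0.159600) → end (x,ẋ)=(-0.096120, 0.088360)
phase 2: p=0.2682, T=0.490, ωT=1.450155, cosh=2.249155, sinh=2.014621; start (x,ẋ)=(-0.096120, 0.088360) → end (x,ẋ)=(-0.491062, -1.973438)

x = -0.4911, ẋ = -1.9734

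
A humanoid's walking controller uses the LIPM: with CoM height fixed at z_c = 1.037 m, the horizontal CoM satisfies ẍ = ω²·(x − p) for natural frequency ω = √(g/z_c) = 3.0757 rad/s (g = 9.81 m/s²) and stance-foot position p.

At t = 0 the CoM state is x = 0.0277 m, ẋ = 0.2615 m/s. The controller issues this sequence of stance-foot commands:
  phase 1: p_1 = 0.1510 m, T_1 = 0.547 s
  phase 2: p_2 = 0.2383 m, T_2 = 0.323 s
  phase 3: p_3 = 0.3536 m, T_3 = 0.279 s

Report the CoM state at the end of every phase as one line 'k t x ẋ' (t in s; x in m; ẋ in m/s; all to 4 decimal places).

1 0.5470 0.0287 -0.2571
2 0.8700 -0.1809 -1.1458
3 1.1490 -0.7505 -3.1846

phase 1: p=0.1510, T=0.547, ωT=1.682408, cosh=2.782209, sinh=2.596283; start (x,ẋ)=(0.027700, 0.261500) → end (x,ẋ)=(0.028693, -0.257051)
phase 2: p=0.2383, T=0.323, ωT=0.993451, cosh=1.535417, sinh=1.165121; start (x,ẋ)=(0.028693, -0.257051) → end (x,ẋ)=(-0.180909, -1.145820)
phase 3: p=0.3536, T=0.279, ωT=0.858120, cosh=1.391341, sinh=0.967382; start (x,ẋ)=(-0.180909, -1.145820) → end (x,ẋ)=(-0.750472, -3.184591)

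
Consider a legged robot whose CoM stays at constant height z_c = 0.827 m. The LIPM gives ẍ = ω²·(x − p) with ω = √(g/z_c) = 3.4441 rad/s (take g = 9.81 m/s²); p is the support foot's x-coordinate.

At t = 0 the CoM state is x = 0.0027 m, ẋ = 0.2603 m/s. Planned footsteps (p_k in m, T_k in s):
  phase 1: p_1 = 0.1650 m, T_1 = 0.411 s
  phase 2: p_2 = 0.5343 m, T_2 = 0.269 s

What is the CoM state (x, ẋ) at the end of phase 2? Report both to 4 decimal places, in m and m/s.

phase 1: p=0.1650, T=0.411, ωT=1.415525, cosh=2.180723, sinh=1.937925; start (x,ẋ)=(0.002700, 0.260300) → end (x,ẋ)=(-0.042466, -0.515614)
phase 2: p=0.5343, T=0.269, ωT=0.926463, cosh=1.460756, sinh=1.064804; start (x,ẋ)=(-0.042466, -0.515614) → end (x,ẋ)=(-0.467625, -2.868355)

x = -0.4676, ẋ = -2.8684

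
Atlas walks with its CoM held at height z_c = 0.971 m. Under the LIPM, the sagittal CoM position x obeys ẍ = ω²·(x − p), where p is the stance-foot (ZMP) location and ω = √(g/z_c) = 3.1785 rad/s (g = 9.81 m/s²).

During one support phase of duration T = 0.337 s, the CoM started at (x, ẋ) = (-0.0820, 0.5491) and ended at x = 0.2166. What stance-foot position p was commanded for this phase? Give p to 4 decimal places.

p = -0.2026

ωT = 3.1785·0.337 = 1.071155; cosh(ωT) = 1.630680, sinh(ωT) = 1.288067
x(T) = p + (x₀−p)·cosh(ωT) + (ẋ₀/ω)·sinh(ωT) ⇒ p·(1 − cosh) = x(T) − x₀·cosh − (ẋ₀/ω)·sinh
numerator   = 0.2166 − (-0.0820)·1.630680 − (0.5491/3.1785)·1.288067 = 0.127796
denominator = 1 − 1.630680 = -0.630680
p = 0.127796 / -0.630680 = -0.2026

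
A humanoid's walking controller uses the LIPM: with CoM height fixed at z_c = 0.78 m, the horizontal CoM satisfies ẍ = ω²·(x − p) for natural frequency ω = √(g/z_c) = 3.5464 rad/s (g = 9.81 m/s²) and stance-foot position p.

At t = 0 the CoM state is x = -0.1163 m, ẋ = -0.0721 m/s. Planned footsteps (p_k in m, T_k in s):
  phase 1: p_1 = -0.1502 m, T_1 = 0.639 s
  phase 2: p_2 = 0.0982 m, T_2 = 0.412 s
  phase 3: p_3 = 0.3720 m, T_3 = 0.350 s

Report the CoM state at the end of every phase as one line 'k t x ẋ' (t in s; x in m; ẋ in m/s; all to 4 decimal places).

phase 1: p=-0.1502, T=0.639, ωT=2.266150, cosh=4.872957, sinh=4.769246; start (x,ẋ)=(-0.116300, -0.072100) → end (x,ẋ)=(-0.081968, 0.222033)
phase 2: p=0.0982, T=0.412, ωT=1.461117, cosh=2.271374, sinh=2.039397; start (x,ẋ)=(-0.081968, 0.222033) → end (x,ẋ)=(-0.183346, -0.798748)
phase 3: p=0.3720, T=0.350, ωT=1.241240, cosh=1.874463, sinh=1.585438; start (x,ẋ)=(-0.183346, -0.798748) → end (x,ẋ)=(-1.026060, -4.619710)

1 0.6390 -0.0820 0.2220
2 1.0510 -0.1833 -0.7987
3 1.4010 -1.0261 -4.6197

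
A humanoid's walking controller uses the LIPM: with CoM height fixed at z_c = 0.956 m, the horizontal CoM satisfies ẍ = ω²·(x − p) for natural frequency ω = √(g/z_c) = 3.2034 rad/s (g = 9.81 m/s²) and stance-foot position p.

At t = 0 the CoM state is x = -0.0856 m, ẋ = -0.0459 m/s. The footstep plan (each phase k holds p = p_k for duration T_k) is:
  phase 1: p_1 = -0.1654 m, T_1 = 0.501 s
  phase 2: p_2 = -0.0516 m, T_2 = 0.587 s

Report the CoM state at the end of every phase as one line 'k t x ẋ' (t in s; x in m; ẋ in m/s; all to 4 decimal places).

phase 1: p=-0.1654, T=0.501, ωT=1.604903, cosh=2.589144, sinh=2.388235; start (x,ẋ)=(-0.085600, -0.045900) → end (x,ẋ)=(0.006994, 0.491666)
phase 2: p=-0.0516, T=0.587, ωT=1.880396, cosh=3.354314, sinh=3.201785; start (x,ẋ)=(0.006994, 0.491666) → end (x,ẋ)=(0.636360, 2.250175)

1 0.5010 0.0070 0.4917
2 1.0880 0.6364 2.2502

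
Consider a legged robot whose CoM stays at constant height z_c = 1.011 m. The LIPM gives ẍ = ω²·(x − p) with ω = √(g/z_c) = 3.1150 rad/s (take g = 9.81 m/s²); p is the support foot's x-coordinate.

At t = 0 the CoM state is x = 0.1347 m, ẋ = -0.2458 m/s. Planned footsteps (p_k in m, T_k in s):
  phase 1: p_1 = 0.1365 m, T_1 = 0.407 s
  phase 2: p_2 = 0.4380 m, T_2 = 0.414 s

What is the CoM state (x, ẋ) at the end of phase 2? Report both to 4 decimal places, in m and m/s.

phase 1: p=0.1365, T=0.407, ωT=1.267805, cosh=1.917247, sinh=1.635798; start (x,ẋ)=(0.134700, -0.245800) → end (x,ẋ)=(0.003971, -0.480431)
phase 2: p=0.4380, T=0.414, ωT=1.289610, cosh=1.953374, sinh=1.677996; start (x,ẋ)=(0.003971, -0.480431) → end (x,ẋ)=(-0.668622, -3.207115)

x = -0.6686, ẋ = -3.2071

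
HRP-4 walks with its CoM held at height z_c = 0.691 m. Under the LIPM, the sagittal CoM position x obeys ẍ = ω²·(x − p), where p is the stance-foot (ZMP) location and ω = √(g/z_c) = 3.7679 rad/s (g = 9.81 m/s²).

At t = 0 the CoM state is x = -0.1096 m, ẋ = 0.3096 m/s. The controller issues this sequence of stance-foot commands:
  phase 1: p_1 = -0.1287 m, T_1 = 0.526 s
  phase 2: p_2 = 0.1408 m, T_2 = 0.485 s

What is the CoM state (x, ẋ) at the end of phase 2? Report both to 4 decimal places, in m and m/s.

phase 1: p=-0.1287, T=0.526, ωT=1.981915, cosh=3.697217, sinh=3.559412; start (x,ẋ)=(-0.109600, 0.309600) → end (x,ẋ)=(0.234386, 1.400818)
phase 2: p=0.1408, T=0.485, ωT=1.827431, cosh=3.189361, sinh=3.028535; start (x,ẋ)=(0.234386, 1.400818) → end (x,ẋ)=(1.565218, 5.535643)

x = 1.5652, ẋ = 5.5356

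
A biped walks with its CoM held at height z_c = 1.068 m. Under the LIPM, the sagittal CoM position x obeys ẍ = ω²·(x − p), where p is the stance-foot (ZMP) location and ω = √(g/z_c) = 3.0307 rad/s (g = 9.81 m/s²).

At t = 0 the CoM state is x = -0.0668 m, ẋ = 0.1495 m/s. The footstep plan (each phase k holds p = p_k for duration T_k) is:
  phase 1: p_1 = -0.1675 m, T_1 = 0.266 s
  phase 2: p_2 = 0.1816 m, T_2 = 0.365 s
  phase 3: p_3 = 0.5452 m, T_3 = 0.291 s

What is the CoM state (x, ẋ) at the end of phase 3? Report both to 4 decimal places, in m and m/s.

phase 1: p=-0.1675, T=0.266, ωT=0.806166, cosh=1.342937, sinh=0.896370; start (x,ẋ)=(-0.066800, 0.149500) → end (x,ẋ)=(0.011950, 0.474333)
phase 2: p=0.1816, T=0.365, ωT=1.106205, cosh=1.676839, sinh=1.346027; start (x,ẋ)=(0.011950, 0.474333) → end (x,ẋ)=(0.107791, 0.103311)
phase 3: p=0.5452, T=0.291, ωT=0.881934, cosh=1.414774, sinh=1.000792; start (x,ẋ)=(0.107791, 0.103311) → end (x,ẋ)=(-0.039520, -1.180544)

x = -0.0395, ẋ = -1.1805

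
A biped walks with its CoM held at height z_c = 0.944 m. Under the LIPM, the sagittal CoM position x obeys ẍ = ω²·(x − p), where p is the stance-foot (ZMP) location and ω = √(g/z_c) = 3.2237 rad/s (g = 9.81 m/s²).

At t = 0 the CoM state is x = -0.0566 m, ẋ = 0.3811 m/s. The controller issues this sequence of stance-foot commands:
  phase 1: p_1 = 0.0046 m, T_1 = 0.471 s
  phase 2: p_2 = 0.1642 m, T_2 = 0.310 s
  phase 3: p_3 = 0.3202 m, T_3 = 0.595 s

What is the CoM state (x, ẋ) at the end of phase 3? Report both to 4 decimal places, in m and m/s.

x = 0.7033, ẋ = 1.3434

phase 1: p=0.0046, T=0.471, ωT=1.518363, cosh=2.391908, sinh=2.172837; start (x,ẋ)=(-0.056600, 0.381100) → end (x,ẋ)=(0.115084, 0.482876)
phase 2: p=0.1642, T=0.310, ωT=0.999347, cosh=1.542314, sinh=1.174194; start (x,ẋ)=(0.115084, 0.482876) → end (x,ẋ)=(0.264330, 0.558831)
phase 3: p=0.3202, T=0.595, ωT=1.918101, cosh=3.477453, sinh=3.330568; start (x,ẋ)=(0.264330, 0.558831) → end (x,ẋ)=(0.703270, 1.343442)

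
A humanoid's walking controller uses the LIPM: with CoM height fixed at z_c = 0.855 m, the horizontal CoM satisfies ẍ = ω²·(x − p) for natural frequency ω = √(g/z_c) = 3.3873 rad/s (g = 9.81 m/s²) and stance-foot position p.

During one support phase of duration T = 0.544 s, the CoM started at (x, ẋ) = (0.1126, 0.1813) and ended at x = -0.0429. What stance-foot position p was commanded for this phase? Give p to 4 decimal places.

p = 0.2558

ωT = 3.3873·0.544 = 1.842691; cosh(ωT) = 3.235948, sinh(ωT) = 3.077558
x(T) = p + (x₀−p)·cosh(ωT) + (ẋ₀/ω)·sinh(ωT) ⇒ p·(1 − cosh) = x(T) − x₀·cosh − (ẋ₀/ω)·sinh
numerator   = -0.0429 − (0.1126)·3.235948 − (0.1813/3.3873)·3.077558 = -0.571989
denominator = 1 − 3.235948 = -2.235948
p = -0.571989 / -2.235948 = 0.2558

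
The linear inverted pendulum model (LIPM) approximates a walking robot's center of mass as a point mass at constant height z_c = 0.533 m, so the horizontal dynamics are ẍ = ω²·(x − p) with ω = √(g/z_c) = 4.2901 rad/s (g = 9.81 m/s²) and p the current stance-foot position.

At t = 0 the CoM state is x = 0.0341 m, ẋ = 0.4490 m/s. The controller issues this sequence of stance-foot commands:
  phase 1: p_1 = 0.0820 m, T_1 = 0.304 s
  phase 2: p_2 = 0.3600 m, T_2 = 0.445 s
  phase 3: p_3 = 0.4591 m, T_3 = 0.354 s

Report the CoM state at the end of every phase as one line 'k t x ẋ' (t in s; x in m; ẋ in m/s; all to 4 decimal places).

phase 1: p=0.0820, T=0.304, ωT=1.304190, cosh=1.978048, sinh=1.706656; start (x,ẋ)=(0.034100, 0.449000) → end (x,ẋ)=(0.165869, 0.537433)
phase 2: p=0.3600, T=0.445, ωT=1.909094, cosh=3.447596, sinh=3.299381; start (x,ẋ)=(0.165869, 0.537433) → end (x,ẋ)=(0.104039, -0.895004)
phase 3: p=0.4591, T=0.354, ωT=1.518695, cosh=2.392631, sinh=2.173633; start (x,ẋ)=(0.104039, -0.895004) → end (x,ẋ)=(-0.843895, -5.452394)

1 0.3040 0.1659 0.5374
2 0.7490 0.1040 -0.8950
3 1.1030 -0.8439 -5.4524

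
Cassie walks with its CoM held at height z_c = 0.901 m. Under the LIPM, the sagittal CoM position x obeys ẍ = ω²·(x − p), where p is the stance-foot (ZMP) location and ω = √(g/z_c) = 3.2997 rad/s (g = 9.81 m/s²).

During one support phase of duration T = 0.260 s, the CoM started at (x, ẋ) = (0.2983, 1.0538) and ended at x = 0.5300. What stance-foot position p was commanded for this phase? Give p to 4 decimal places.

ωT = 3.2997·0.260 = 0.857922; cosh(ωT) = 1.391149, sinh(ωT) = 0.967106
x(T) = p + (x₀−p)·cosh(ωT) + (ẋ₀/ω)·sinh(ωT) ⇒ p·(1 − cosh) = x(T) − x₀·cosh − (ẋ₀/ω)·sinh
numerator   = 0.5300 − (0.2983)·1.391149 − (1.0538/3.2997)·0.967106 = -0.193837
denominator = 1 − 1.391149 = -0.391149
p = -0.193837 / -0.391149 = 0.4956

p = 0.4956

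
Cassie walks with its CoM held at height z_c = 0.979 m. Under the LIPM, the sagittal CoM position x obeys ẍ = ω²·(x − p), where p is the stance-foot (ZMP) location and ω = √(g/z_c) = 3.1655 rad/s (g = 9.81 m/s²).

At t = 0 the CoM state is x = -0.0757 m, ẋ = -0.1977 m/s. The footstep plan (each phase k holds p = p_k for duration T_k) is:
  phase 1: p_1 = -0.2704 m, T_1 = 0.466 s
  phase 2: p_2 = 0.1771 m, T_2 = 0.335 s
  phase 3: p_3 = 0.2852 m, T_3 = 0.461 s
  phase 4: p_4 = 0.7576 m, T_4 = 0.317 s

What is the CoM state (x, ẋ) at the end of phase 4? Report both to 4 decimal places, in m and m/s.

x = 1.5955, ẋ = 3.2662

phase 1: p=-0.2704, T=0.466, ωT=1.475123, cosh=2.300162, sinh=2.071411; start (x,ẋ)=(-0.075700, -0.197700) → end (x,ẋ)=(0.048072, 0.821916)
phase 2: p=0.1771, T=0.335, ωT=1.060443, cosh=1.616976, sinh=1.270673; start (x,ẋ)=(0.048072, 0.821916) → end (x,ẋ)=(0.298393, 0.810029)
phase 3: p=0.2852, T=0.461, ωT=1.459296, cosh=2.267663, sinh=2.035264; start (x,ẋ)=(0.298393, 0.810029) → end (x,ẋ)=(0.835927, 1.921872)
phase 4: p=0.7576, T=0.317, ωT=1.003464, cosh=1.547160, sinh=1.180553; start (x,ẋ)=(0.835927, 1.921872) → end (x,ẋ)=(1.595535, 3.266157)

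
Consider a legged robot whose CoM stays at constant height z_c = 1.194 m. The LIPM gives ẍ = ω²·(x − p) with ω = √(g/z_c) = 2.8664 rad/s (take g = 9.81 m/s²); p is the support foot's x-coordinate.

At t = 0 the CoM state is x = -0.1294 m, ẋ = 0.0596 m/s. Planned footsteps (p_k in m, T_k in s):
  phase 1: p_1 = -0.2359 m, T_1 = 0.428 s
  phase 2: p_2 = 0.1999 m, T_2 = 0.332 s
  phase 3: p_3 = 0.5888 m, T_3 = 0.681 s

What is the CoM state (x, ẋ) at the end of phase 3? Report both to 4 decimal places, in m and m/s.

phase 1: p=-0.2359, T=0.428, ωT=1.226819, cosh=1.851794, sinh=1.558570; start (x,ẋ)=(-0.129400, 0.059600) → end (x,ẋ)=(-0.006277, 0.586154)
phase 2: p=0.1999, T=0.332, ωT=0.951645, cosh=1.488036, sinh=1.101930; start (x,ẋ)=(-0.006277, 0.586154) → end (x,ẋ)=(0.118436, 0.220993)
phase 3: p=0.5888, T=0.681, ωT=1.952018, cosh=3.592438, sinh=3.450451; start (x,ẋ)=(0.118436, 0.220993) → end (x,ẋ)=(-0.834930, -3.858168)

x = -0.8349, ẋ = -3.8582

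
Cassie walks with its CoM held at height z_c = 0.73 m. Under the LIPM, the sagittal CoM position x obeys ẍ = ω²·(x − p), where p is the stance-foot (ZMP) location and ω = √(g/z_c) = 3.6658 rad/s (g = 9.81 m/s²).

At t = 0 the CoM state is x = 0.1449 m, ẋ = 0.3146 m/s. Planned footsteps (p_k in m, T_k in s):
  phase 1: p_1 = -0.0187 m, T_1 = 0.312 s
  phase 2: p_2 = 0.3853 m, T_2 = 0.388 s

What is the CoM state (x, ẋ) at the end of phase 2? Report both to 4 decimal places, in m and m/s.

x = 1.1250, ẋ = 3.0467

phase 1: p=-0.0187, T=0.312, ωT=1.143730, cosh=1.728540, sinh=1.409912; start (x,ẋ)=(0.144900, 0.314600) → end (x,ẋ)=(0.385088, 1.389358)
phase 2: p=0.3853, T=0.388, ωT=1.422330, cosh=2.193962, sinh=1.952811; start (x,ẋ)=(0.385088, 1.389358) → end (x,ẋ)=(1.124961, 3.046682)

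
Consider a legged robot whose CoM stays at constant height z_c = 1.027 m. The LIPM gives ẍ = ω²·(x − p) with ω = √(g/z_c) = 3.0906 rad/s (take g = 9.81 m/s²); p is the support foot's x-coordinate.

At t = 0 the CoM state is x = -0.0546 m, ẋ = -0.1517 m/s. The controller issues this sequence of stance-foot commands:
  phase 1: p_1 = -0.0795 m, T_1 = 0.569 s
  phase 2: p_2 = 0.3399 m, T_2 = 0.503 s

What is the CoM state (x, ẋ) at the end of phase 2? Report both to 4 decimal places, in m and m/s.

phase 1: p=-0.0795, T=0.569, ωT=1.758551, cosh=2.988159, sinh=2.815865; start (x,ẋ)=(-0.054600, -0.151700) → end (x,ẋ)=(-0.143310, -0.236606)
phase 2: p=0.3399, T=0.503, ωT=1.554572, cosh=2.472170, sinh=2.260890; start (x,ẋ)=(-0.143310, -0.236606) → end (x,ẋ)=(-1.027763, -3.961361)

x = -1.0278, ẋ = -3.9614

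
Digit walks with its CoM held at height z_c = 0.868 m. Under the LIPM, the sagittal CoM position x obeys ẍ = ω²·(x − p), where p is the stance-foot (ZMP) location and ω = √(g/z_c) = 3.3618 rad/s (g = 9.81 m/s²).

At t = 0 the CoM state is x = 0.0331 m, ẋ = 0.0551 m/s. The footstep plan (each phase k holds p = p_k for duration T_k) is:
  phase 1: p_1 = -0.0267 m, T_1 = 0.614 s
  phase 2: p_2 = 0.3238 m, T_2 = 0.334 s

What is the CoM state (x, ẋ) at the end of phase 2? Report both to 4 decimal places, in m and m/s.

phase 1: p=-0.0267, T=0.614, ωT=2.064145, cosh=4.002744, sinh=3.875817; start (x,ẋ)=(0.033100, 0.055100) → end (x,ẋ)=(0.276189, 0.999728)
phase 2: p=0.3238, T=0.334, ωT=1.122841, cosh=1.699464, sinh=1.374110; start (x,ẋ)=(0.276189, 0.999728) → end (x,ẋ)=(0.651518, 1.479064)

x = 0.6515, ẋ = 1.4791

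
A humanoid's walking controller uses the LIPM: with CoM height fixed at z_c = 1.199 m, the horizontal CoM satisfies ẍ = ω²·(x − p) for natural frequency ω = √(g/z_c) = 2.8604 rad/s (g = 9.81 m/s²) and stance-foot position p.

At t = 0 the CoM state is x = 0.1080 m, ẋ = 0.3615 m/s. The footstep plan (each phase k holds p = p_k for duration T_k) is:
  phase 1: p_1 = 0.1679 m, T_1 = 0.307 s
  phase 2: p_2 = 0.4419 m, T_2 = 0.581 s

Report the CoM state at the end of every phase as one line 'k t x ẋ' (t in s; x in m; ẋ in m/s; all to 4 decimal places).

1 0.3070 0.2092 0.3395
2 0.8880 0.1082 -0.7639

phase 1: p=0.1679, T=0.307, ωT=0.878143, cosh=1.410990, sinh=0.995436; start (x,ẋ)=(0.108000, 0.361500) → end (x,ẋ)=(0.209186, 0.339517)
phase 2: p=0.4419, T=0.581, ωT=1.661892, cosh=2.729526, sinh=2.539747; start (x,ẋ)=(0.209186, 0.339517) → end (x,ẋ)=(0.108157, -0.763876)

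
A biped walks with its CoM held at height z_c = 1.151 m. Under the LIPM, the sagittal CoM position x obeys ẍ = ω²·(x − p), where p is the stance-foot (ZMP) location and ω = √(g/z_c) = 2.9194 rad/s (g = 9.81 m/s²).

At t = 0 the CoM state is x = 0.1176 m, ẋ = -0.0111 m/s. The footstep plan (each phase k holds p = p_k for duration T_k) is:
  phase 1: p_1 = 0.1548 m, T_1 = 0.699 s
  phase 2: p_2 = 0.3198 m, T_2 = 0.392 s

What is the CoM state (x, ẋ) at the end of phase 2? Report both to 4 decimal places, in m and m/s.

phase 1: p=0.1548, T=0.699, ωT=2.040661, cosh=3.912817, sinh=3.782874; start (x,ẋ)=(0.117600, -0.011100) → end (x,ẋ)=(-0.005140, -0.454259)
phase 2: p=0.3198, T=0.392, ωT=1.144405, cosh=1.729492, sinh=1.411079; start (x,ẋ)=(-0.005140, -0.454259) → end (x,ẋ)=(-0.461745, -2.124228)

x = -0.4617, ẋ = -2.1242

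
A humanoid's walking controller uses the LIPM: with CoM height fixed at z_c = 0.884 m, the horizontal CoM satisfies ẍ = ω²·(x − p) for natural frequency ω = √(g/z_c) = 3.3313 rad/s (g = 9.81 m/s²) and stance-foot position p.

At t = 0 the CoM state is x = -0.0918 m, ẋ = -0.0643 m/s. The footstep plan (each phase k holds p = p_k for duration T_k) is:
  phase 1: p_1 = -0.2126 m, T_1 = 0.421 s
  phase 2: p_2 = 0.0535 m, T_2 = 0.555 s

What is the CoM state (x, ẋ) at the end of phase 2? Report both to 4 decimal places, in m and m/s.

x = 0.5007, ẋ = 1.6111

phase 1: p=-0.2126, T=0.421, ωT=1.402477, cosh=2.155623, sinh=1.909636; start (x,ẋ)=(-0.091800, -0.064300) → end (x,ẋ)=(0.010940, 0.629871)
phase 2: p=0.0535, T=0.555, ωT=1.848872, cosh=3.255031, sinh=3.097616; start (x,ẋ)=(0.010940, 0.629871) → end (x,ẋ)=(0.500652, 1.611068)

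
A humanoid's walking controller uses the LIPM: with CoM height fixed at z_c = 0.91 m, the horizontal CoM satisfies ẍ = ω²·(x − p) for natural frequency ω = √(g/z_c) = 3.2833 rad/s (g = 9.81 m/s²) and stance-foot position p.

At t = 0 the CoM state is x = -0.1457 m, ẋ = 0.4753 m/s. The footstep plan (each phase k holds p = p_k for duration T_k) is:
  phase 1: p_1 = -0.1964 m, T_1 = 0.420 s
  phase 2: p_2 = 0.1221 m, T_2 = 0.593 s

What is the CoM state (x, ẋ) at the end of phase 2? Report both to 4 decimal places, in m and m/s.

phase 1: p=-0.1964, T=0.420, ωT=1.378986, cosh=2.111353, sinh=1.859520; start (x,ẋ)=(-0.145700, 0.475300) → end (x,ẋ)=(0.179835, 1.313068)
phase 2: p=0.1221, T=0.593, ωT=1.946997, cosh=3.575157, sinh=3.432455; start (x,ẋ)=(0.179835, 1.313068) → end (x,ẋ)=(1.701230, 5.345086)

x = 1.7012, ẋ = 5.3451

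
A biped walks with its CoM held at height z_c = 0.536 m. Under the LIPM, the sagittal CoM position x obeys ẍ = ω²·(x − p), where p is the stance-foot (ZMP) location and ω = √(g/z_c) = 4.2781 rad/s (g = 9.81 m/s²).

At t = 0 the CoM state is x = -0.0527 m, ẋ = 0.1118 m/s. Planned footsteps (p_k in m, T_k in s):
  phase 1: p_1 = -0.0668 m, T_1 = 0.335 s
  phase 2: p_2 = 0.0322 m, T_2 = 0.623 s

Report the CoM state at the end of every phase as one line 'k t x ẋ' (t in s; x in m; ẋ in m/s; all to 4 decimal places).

1 0.3350 0.0161 0.3669
2 0.9580 0.5292 2.1565

phase 1: p=-0.0668, T=0.335, ωT=1.433164, cosh=2.215246, sinh=1.976693; start (x,ẋ)=(-0.052700, 0.111800) → end (x,ẋ)=(0.016092, 0.366901)
phase 2: p=0.0322, T=0.623, ωT=2.665256, cosh=7.220607, sinh=7.151026; start (x,ẋ)=(0.016092, 0.366901) → end (x,ẋ)=(0.529182, 2.156462)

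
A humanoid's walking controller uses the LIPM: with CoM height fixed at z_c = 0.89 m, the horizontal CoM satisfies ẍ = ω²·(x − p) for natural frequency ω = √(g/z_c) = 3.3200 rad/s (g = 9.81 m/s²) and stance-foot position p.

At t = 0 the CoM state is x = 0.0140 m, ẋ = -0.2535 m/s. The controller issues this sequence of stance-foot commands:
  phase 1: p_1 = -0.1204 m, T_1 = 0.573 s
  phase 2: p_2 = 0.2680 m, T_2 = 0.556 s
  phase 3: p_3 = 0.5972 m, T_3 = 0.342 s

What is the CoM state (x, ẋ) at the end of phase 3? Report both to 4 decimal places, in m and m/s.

phase 1: p=-0.1204, T=0.573, ωT=1.902360, cosh=3.425454, sinh=3.276238; start (x,ẋ)=(0.014000, -0.253500) → end (x,ẋ)=(0.089822, 0.593531)
phase 2: p=0.2680, T=0.556, ωT=1.845920, cosh=3.245902, sinh=3.088022; start (x,ẋ)=(0.089822, 0.593531) → end (x,ẋ)=(0.241712, 0.099826)
phase 3: p=0.5972, T=0.342, ωT=1.135440, cosh=1.716912, sinh=1.395631; start (x,ẋ)=(0.241712, 0.099826) → end (x,ẋ)=(0.028823, -1.475757)

x = 0.0288, ẋ = -1.4758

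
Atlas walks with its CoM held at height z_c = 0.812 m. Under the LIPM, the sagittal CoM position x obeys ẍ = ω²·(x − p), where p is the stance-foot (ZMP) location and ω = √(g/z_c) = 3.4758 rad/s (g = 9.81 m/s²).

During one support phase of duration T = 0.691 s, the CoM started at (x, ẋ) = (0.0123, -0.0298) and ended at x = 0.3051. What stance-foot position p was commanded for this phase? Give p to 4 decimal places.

ωT = 3.4758·0.691 = 2.401778; cosh(ωT) = 5.566674, sinh(ωT) = 5.476117
x(T) = p + (x₀−p)·cosh(ωT) + (ẋ₀/ω)·sinh(ωT) ⇒ p·(1 − cosh) = x(T) − x₀·cosh − (ẋ₀/ω)·sinh
numerator   = 0.3051 − (0.0123)·5.566674 − (-0.0298/3.4758)·5.476117 = 0.283580
denominator = 1 − 5.566674 = -4.566674
p = 0.283580 / -4.566674 = -0.0621

p = -0.0621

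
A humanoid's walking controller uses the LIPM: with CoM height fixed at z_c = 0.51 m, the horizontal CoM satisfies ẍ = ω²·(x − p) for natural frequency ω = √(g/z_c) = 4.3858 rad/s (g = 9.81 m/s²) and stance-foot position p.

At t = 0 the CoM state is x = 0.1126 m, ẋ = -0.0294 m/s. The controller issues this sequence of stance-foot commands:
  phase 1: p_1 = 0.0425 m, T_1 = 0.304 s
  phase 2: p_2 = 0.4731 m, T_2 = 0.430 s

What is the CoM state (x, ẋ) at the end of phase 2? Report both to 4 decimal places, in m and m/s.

phase 1: p=0.0425, T=0.304, ωT=1.333283, cosh=2.028544, sinh=1.764934; start (x,ẋ)=(0.112600, -0.029400) → end (x,ẋ)=(0.172870, 0.482980)
phase 2: p=0.4731, T=0.430, ωT=1.885894, cosh=3.371969, sinh=3.220276; start (x,ẋ)=(0.172870, 0.482980) → end (x,ẋ)=(-0.184639, -2.611703)

x = -0.1846, ẋ = -2.6117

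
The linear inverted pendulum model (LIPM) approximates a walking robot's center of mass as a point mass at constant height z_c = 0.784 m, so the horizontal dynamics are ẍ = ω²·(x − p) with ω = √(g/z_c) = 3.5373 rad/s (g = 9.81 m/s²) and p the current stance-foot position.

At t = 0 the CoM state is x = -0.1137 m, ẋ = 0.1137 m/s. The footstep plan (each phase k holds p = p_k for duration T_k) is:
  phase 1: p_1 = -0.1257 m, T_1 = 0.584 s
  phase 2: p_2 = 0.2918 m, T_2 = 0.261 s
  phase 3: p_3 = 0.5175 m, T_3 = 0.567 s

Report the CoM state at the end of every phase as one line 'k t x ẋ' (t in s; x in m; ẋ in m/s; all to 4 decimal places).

1 0.5840 0.0472 0.6206
2 0.8450 0.1213 -0.0128
3 1.4120 -0.9942 -5.1606

phase 1: p=-0.1257, T=0.584, ωT=2.065783, cosh=4.009098, sinh=3.882379; start (x,ẋ)=(-0.113700, 0.113700) → end (x,ẋ)=(0.047201, 0.620632)
phase 2: p=0.2918, T=0.261, ωT=0.923235, cosh=1.457327, sinh=1.060095; start (x,ẋ)=(0.047201, 0.620632) → end (x,ẋ)=(0.121337, -0.012751)
phase 3: p=0.5175, T=0.567, ωT=2.005649, cosh=3.782744, sinh=3.648171; start (x,ẋ)=(0.121337, -0.012751) → end (x,ẋ)=(-0.994235, -5.160592)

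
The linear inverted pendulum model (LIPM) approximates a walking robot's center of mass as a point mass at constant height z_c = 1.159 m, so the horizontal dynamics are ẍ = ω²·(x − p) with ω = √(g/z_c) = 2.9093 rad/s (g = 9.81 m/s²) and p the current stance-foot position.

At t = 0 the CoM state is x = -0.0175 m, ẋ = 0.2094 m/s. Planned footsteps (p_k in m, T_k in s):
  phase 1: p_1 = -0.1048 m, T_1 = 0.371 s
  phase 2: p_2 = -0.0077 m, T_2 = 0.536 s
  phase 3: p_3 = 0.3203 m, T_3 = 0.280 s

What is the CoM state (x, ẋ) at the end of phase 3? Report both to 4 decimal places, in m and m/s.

x = 1.8686, ẋ = 4.9520

phase 1: p=-0.1048, T=0.371, ωT=1.079350, cosh=1.641292, sinh=1.301475; start (x,ẋ)=(-0.017500, 0.209400) → end (x,ẋ)=(0.132160, 0.674238)
phase 2: p=-0.0077, T=0.536, ωT=1.559385, cosh=2.483080, sinh=2.272815; start (x,ẋ)=(0.132160, 0.674238) → end (x,ẋ)=(0.866314, 2.598981)
phase 3: p=0.3203, T=0.280, ωT=0.814604, cosh=1.350548, sinh=0.907733; start (x,ẋ)=(0.866314, 2.598981) → end (x,ẋ)=(1.868628, 4.951999)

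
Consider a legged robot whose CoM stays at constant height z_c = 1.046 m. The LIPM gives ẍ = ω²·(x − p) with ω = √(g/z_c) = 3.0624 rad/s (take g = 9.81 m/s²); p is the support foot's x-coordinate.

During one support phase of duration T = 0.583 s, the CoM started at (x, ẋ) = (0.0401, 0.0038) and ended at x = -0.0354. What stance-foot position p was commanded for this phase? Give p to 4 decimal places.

p = 0.0784

ωT = 3.0624·0.583 = 1.785379; cosh(ωT) = 3.064787, sinh(ωT) = 2.897053
x(T) = p + (x₀−p)·cosh(ωT) + (ẋ₀/ω)·sinh(ωT) ⇒ p·(1 − cosh) = x(T) − x₀·cosh − (ẋ₀/ω)·sinh
numerator   = -0.0354 − (0.0401)·3.064787 − (0.0038/3.0624)·2.897053 = -0.161893
denominator = 1 − 3.064787 = -2.064787
p = -0.161893 / -2.064787 = 0.0784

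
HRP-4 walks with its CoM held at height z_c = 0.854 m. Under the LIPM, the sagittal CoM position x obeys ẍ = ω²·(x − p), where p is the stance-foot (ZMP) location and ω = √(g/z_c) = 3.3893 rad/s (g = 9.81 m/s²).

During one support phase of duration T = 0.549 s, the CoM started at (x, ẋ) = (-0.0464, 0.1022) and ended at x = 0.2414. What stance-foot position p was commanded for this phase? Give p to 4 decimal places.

ωT = 3.3893·0.549 = 1.860726; cosh(ωT) = 3.291980, sinh(ωT) = 3.136420
x(T) = p + (x₀−p)·cosh(ωT) + (ẋ₀/ω)·sinh(ωT) ⇒ p·(1 − cosh) = x(T) − x₀·cosh − (ẋ₀/ω)·sinh
numerator   = 0.2414 − (-0.0464)·3.291980 − (0.1022/3.3893)·3.136420 = 0.299573
denominator = 1 − 3.291980 = -2.291980
p = 0.299573 / -2.291980 = -0.1307

p = -0.1307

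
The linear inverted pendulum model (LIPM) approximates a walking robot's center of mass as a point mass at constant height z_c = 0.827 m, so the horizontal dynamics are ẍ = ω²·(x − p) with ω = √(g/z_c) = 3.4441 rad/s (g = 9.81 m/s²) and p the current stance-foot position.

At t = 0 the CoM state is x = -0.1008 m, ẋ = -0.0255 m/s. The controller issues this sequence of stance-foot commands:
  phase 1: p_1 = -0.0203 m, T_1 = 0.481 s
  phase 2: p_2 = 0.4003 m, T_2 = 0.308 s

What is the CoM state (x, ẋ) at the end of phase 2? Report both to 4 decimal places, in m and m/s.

x = -0.9479, ẋ = -4.1251

phase 1: p=-0.0203, T=0.481, ωT=1.656612, cosh=2.716154, sinh=2.525369; start (x,ẋ)=(-0.100800, -0.025500) → end (x,ẋ)=(-0.257648, -0.769421)
phase 2: p=0.4003, T=0.308, ωT=1.060783, cosh=1.617408, sinh=1.271223; start (x,ẋ)=(-0.257648, -0.769421) → end (x,ẋ)=(-0.947865, -4.125109)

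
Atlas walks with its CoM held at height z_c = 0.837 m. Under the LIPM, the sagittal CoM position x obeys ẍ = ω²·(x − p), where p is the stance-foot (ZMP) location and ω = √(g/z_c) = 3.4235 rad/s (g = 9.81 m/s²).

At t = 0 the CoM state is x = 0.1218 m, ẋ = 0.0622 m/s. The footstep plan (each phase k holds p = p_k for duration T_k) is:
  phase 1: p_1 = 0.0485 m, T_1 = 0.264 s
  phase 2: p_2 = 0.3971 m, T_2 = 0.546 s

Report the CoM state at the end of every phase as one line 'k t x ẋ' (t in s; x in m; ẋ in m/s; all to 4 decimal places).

phase 1: p=0.0485, T=0.264, ωT=0.903804, cosh=1.437002, sinh=1.031976; start (x,ẋ)=(0.121800, 0.062200) → end (x,ẋ)=(0.172582, 0.348348)
phase 2: p=0.3971, T=0.546, ωT=1.869231, cosh=3.318776, sinh=3.164533; start (x,ẋ)=(0.172582, 0.348348) → end (x,ẋ)=(-0.026028, -1.276293)

1 0.2640 0.1726 0.3483
2 0.8100 -0.0260 -1.2763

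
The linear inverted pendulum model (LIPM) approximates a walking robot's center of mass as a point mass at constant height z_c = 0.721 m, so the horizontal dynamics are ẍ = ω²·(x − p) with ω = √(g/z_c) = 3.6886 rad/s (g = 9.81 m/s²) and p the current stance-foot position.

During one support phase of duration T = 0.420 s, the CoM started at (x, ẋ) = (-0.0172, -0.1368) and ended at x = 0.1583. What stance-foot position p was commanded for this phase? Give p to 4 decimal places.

ωT = 3.6886·0.420 = 1.549212; cosh(ωT) = 2.460087, sinh(ωT) = 2.247672
x(T) = p + (x₀−p)·cosh(ωT) + (ẋ₀/ω)·sinh(ωT) ⇒ p·(1 − cosh) = x(T) − x₀·cosh − (ẋ₀/ω)·sinh
numerator   = 0.1583 − (-0.0172)·2.460087 − (-0.1368/3.6886)·2.247672 = 0.283973
denominator = 1 − 2.460087 = -1.460087
p = 0.283973 / -1.460087 = -0.1945

p = -0.1945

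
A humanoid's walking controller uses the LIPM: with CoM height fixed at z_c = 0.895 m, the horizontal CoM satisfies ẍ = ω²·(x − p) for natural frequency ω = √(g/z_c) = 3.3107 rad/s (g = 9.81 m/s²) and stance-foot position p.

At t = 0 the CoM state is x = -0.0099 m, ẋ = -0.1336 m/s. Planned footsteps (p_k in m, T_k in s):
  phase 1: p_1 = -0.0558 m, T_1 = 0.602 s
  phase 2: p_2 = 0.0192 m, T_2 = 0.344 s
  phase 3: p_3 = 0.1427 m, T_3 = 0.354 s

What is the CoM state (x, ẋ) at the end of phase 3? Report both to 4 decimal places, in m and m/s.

x = -0.2519, ẋ = -1.1589

phase 1: p=-0.0558, T=0.602, ωT=1.993041, cosh=3.737049, sinh=3.600768; start (x,ẋ)=(-0.009900, -0.133600) → end (x,ẋ)=(-0.029575, 0.047907)
phase 2: p=0.0192, T=0.344, ωT=1.138881, cosh=1.721724, sinh=1.401547; start (x,ẋ)=(-0.029575, 0.047907) → end (x,ẋ)=(-0.044496, -0.143838)
phase 3: p=0.1427, T=0.354, ωT=1.171988, cosh=1.769077, sinh=1.459327; start (x,ẋ)=(-0.044496, -0.143838) → end (x,ẋ)=(-0.251866, -1.158877)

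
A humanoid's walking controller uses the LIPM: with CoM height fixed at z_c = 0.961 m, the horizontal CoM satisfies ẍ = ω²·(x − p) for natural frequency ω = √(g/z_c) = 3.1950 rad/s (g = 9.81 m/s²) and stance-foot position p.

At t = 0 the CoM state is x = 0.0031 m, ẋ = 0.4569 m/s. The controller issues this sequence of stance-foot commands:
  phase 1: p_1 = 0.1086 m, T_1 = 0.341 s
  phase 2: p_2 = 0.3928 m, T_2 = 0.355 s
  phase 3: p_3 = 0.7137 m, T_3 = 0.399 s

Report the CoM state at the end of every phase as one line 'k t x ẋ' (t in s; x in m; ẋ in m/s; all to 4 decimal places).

phase 1: p=0.1086, T=0.341, ωT=1.089495, cosh=1.654579, sinh=1.318193; start (x,ẋ)=(0.003100, 0.456900) → end (x,ẋ)=(0.122550, 0.311651)
phase 2: p=0.3928, T=0.355, ωT=1.134225, cosh=1.715217, sinh=1.393546; start (x,ẋ)=(0.122550, 0.311651) → end (x,ẋ)=(0.065193, -0.668708)
phase 3: p=0.7137, T=0.399, ωT=1.274805, cosh=1.928745, sinh=1.649259; start (x,ẋ)=(0.065193, -0.668708) → end (x,ẋ)=(-0.882292, -4.706999)

1 0.3410 0.1225 0.3117
2 0.6960 0.0652 -0.6687
3 1.0950 -0.8823 -4.7070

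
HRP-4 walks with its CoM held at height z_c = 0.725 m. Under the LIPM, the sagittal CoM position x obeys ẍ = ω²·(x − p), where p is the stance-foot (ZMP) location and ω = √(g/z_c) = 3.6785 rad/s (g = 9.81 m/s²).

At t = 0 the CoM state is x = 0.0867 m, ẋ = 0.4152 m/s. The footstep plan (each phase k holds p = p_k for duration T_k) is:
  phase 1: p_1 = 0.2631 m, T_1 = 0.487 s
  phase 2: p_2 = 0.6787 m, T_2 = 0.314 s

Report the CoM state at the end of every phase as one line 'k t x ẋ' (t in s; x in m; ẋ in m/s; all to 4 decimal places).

phase 1: p=0.2631, T=0.487, ωT=1.791430, cosh=3.082371, sinh=2.915649; start (x,ẋ)=(0.086700, 0.415200) → end (x,ẋ)=(0.048465, -0.612128)
phase 2: p=0.6787, T=0.314, ωT=1.155049, cosh=1.744611, sinh=1.429568; start (x,ẋ)=(0.048465, -0.612128) → end (x,ẋ)=(-0.658704, -4.382120)

1 0.4870 0.0485 -0.6121
2 0.8010 -0.6587 -4.3821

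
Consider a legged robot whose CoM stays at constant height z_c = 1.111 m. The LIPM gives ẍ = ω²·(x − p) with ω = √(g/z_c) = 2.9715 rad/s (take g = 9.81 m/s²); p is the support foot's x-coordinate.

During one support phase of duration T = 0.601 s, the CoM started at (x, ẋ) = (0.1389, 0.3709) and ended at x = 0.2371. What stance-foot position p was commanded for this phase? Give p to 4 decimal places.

p = 0.2665

ωT = 2.9715·0.601 = 1.785871; cosh(ωT) = 3.066213, sinh(ωT) = 2.898563
x(T) = p + (x₀−p)·cosh(ωT) + (ẋ₀/ω)·sinh(ωT) ⇒ p·(1 − cosh) = x(T) − x₀·cosh − (ẋ₀/ω)·sinh
numerator   = 0.2371 − (0.1389)·3.066213 − (0.3709/2.9715)·2.898563 = -0.550593
denominator = 1 − 3.066213 = -2.066213
p = -0.550593 / -2.066213 = 0.2665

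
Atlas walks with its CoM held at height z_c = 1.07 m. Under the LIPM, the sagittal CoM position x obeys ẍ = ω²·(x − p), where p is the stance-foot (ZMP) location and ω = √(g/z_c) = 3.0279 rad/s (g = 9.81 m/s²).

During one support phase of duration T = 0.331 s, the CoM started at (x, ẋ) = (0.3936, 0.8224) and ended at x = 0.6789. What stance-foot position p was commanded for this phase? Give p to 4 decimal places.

ωT = 3.0279·0.331 = 1.002235; cosh(ωT) = 1.545711, sinh(ωT) = 1.178653
x(T) = p + (x₀−p)·cosh(ωT) + (ẋ₀/ω)·sinh(ωT) ⇒ p·(1 − cosh) = x(T) − x₀·cosh − (ẋ₀/ω)·sinh
numerator   = 0.6789 − (0.3936)·1.545711 − (0.8224/3.0279)·1.178653 = -0.249623
denominator = 1 − 1.545711 = -0.545711
p = -0.249623 / -0.545711 = 0.4574

p = 0.4574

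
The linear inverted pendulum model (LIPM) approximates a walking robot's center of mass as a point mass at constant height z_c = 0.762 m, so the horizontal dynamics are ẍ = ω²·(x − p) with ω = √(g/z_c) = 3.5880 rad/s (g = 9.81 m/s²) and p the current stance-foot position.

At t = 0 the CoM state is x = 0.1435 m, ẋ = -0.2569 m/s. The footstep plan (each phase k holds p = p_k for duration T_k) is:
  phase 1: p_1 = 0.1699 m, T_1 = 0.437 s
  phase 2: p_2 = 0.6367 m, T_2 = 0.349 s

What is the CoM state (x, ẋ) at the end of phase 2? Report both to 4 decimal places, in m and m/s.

phase 1: p=0.1699, T=0.437, ωT=1.567956, cosh=2.502652, sinh=2.294181; start (x,ẋ)=(0.143500, -0.256900) → end (x,ẋ)=(-0.060433, -0.860244)
phase 2: p=0.6367, T=0.349, ωT=1.252212, cosh=1.891972, sinh=1.606100; start (x,ẋ)=(-0.060433, -0.860244) → end (x,ẋ)=(-1.067328, -5.644916)

x = -1.0673, ẋ = -5.6449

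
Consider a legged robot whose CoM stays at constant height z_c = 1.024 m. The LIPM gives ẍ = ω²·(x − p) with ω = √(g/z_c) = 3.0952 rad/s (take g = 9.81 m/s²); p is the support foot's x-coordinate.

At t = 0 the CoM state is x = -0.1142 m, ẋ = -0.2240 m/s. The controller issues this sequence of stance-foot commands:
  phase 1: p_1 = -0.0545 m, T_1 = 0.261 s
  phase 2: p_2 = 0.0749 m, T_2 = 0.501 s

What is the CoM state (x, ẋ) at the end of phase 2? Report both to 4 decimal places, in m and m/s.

phase 1: p=-0.0545, T=0.261, ωT=0.807847, cosh=1.344445, sinh=0.898629; start (x,ẋ)=(-0.114200, -0.224000) → end (x,ẋ)=(-0.199797, -0.467207)
phase 2: p=0.0749, T=0.501, ωT=1.550695, cosh=2.463424, sinh=2.251323; start (x,ẋ)=(-0.199797, -0.467207) → end (x,ẋ)=(-0.941623, -3.065101)

x = -0.9416, ẋ = -3.0651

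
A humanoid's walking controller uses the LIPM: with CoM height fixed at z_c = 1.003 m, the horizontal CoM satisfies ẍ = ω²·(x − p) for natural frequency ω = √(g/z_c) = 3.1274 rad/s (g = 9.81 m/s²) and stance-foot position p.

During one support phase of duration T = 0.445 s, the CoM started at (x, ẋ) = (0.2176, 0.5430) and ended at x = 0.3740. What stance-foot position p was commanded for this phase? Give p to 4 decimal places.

ωT = 3.1274·0.445 = 1.391693; cosh(ωT) = 2.135153, sinh(ωT) = 1.886499
x(T) = p + (x₀−p)·cosh(ωT) + (ẋ₀/ω)·sinh(ωT) ⇒ p·(1 − cosh) = x(T) − x₀·cosh − (ẋ₀/ω)·sinh
numerator   = 0.3740 − (0.2176)·2.135153 − (0.5430/3.1274)·1.886499 = -0.418156
denominator = 1 − 2.135153 = -1.135153
p = -0.418156 / -1.135153 = 0.3684

p = 0.3684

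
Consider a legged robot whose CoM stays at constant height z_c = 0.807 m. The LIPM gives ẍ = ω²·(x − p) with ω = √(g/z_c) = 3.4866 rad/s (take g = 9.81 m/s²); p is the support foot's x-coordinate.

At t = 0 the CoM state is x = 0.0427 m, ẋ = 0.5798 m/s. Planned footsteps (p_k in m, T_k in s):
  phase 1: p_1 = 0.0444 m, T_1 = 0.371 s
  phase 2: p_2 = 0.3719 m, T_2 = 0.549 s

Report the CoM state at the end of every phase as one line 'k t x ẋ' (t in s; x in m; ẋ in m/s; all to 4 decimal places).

1 0.3710 0.3214 1.1264
2 0.9200 1.2684 3.3180

phase 1: p=0.0444, T=0.371, ωT=1.293529, cosh=1.959965, sinh=1.685663; start (x,ẋ)=(0.042700, 0.579800) → end (x,ẋ)=(0.321383, 1.126396)
phase 2: p=0.3719, T=0.549, ωT=1.914143, cosh=3.464298, sinh=3.316830; start (x,ẋ)=(0.321383, 1.126396) → end (x,ẋ)=(1.268445, 3.317975)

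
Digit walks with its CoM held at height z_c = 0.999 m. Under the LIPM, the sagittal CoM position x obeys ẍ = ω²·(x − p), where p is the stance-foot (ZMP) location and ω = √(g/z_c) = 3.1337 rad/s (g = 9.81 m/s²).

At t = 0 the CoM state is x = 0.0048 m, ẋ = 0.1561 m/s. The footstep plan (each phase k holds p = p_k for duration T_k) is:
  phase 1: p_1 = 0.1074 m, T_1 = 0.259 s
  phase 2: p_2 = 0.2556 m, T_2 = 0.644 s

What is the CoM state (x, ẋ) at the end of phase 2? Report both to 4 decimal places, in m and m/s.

phase 1: p=0.1074, T=0.259, ωT=0.811628, cosh=1.347853, sinh=0.903718; start (x,ẋ)=(0.004800, 0.156100) → end (x,ẋ)=(0.014128, -0.080162)
phase 2: p=0.2556, T=0.644, ωT=2.018103, cosh=3.828472, sinh=3.695565; start (x,ẋ)=(0.014128, -0.080162) → end (x,ẋ)=(-0.763405, -3.103339)

x = -0.7634, ẋ = -3.1033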